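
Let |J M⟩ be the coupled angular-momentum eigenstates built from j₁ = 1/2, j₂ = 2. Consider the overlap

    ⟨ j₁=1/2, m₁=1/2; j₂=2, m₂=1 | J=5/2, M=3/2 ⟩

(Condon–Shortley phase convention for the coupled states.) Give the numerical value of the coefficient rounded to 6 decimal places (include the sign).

+√(4/5) ≈ +0.894427

j₁+j₂−J=0  J+j₁−j₂=1  J−j₁+j₂=4  j₁+j₂+J+1=6
(j₁±m₁, j₂±m₂, J±M) = (1,0,3,1,4,1)
P² = 144/5
sum k=0..0:
  [0] +1/6 = 1/6
S = 1/6
C² = P²·S² = 4/5 ; C = +0.894427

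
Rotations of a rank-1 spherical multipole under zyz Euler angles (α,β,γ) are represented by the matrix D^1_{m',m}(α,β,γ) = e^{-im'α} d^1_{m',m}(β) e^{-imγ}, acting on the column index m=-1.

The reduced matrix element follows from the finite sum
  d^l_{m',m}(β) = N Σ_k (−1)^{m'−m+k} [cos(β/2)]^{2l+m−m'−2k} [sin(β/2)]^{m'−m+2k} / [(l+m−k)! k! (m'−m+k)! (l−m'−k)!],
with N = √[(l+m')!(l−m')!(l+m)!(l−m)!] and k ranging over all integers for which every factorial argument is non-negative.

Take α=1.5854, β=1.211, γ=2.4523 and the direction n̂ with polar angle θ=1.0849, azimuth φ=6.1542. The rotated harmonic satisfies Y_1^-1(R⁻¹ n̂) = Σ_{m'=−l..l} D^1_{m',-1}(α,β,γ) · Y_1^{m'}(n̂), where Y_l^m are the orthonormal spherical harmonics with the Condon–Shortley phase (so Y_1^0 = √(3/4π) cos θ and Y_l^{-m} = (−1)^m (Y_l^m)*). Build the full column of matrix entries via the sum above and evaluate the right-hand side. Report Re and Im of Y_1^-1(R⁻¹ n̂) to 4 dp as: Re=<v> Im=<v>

Need the full column D^1_{m',-1} for m'=−1..1 at α=1.5854, β=1.2110, γ=2.4523.
cos(β/2)=0.822218, sin(β/2)=0.569173
d^1_{-1,-1}: single k=0 term ⇒ +0.676042;  D = -0.422293-0.527922i
d^1_{0,-1}: single k=0 term ⇒ -0.661830;  D = +0.510731-0.420918i
d^1_{1,-1}: single k=0 term ⇒ +0.323958;  D = +0.209663+0.246962i
Y_1^{m'}(θ=1.0849,φ=6.1542) and Σ D·Y over m':
  (-0.4223-0.5279i)·(+0.3030+0.0393i)  (+0.5107-0.4209i)·(+0.2282+0.0000i)  (+0.2097+0.2470i)·(-0.3030+0.0393i)
Y_1^-1(R⁻¹ n̂) = -0.063884-0.339165i

Re=-0.0639 Im=-0.3392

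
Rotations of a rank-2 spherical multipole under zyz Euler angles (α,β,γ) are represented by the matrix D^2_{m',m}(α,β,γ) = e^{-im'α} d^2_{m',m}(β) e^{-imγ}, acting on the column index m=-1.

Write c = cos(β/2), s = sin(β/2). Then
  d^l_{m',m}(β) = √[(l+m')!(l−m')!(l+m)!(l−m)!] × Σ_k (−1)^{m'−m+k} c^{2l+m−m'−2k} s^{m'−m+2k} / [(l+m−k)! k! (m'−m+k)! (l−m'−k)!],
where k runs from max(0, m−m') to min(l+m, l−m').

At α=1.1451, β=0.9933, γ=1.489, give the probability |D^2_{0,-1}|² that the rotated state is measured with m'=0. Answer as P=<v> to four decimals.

D^2_{0,-1}(1.1451,0.9933,1.4890) = e^{-i·0·1.1451}·d^2_{0,-1}(0.9933)·e^{-i·-1·1.4890}. Compute d first:
Half-angle: c=0.879184, s=0.476483. N=√(2·2·1·6)=4.898979
The bounds max(0,m−m')=0 and min(l+m,l−m')=1 give 2 terms
  k=0: (−1)^1·4.8990/(2)·0.8792^3·0.4765^1 = -0.793162
  k=1: (−1)^2·4.8990/(2)·0.8792^1·0.4765^3 = +0.232969
d^2_{0,-1}(0.9933) = -0.793162 +0.232969 = -0.560193
|D^2_{0,-1}|² = |d^2_{0,-1}(β)|² = (-0.560193)² = 0.313817 (the z-rotation phases have unit modulus)

P=0.3138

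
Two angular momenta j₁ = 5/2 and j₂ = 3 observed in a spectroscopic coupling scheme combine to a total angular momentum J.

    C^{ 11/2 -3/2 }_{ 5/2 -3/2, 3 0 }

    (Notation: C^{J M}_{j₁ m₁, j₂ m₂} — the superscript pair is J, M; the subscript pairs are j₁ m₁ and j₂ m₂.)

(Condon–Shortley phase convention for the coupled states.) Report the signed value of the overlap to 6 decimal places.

j₁+j₂−J=0  J+j₁−j₂=5  J−j₁+j₂=6  j₁+j₂+J+1=12
(j₁±m₁, j₂±m₂, J±M) = (1,4,3,3,4,7)
P² = 2488320/11
sum k=0..0:
  [0] +1/864 = 1/864
S = 1/864
C² = P²·S² = 10/33 ; C = +0.550482

+0.550482  (= +√(10/33))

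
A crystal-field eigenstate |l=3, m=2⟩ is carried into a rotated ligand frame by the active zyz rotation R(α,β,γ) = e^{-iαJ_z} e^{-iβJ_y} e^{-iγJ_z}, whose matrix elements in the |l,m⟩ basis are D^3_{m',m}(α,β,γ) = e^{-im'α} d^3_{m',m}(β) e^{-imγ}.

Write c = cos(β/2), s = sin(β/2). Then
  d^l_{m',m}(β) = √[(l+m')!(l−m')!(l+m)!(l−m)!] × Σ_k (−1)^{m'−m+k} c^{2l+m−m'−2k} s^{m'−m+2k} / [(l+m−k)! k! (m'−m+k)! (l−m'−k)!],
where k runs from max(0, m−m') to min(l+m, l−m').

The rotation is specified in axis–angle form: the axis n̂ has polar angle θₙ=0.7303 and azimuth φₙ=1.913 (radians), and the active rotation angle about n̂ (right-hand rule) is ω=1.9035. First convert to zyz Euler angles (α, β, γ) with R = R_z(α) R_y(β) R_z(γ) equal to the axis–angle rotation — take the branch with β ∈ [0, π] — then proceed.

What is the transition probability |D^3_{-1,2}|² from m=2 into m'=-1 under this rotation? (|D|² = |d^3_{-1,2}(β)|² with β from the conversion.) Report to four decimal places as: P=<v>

P=0.2251

Axis–angle → zyz. n̂ = (sinθₙcosφₙ, sinθₙsinφₙ, cosθₙ) = (-0.223852, +0.628413, +0.744974), ω = 1.9035.
R = I cosω + sinω [n̂]ₓ + (1−cosω) n̂n̂ᵀ gives
  R = [-0.260124, -0.890737, +0.372724; +0.517507, +0.197279, +0.832627; -0.815182, +0.409473, +0.409646]
β = atan2(√(R₁₃²+R₂₃²), R₃₃) = 1.148731; α = atan2(R₂₃, R₁₃) mod 2π = 1.149900; γ = atan2(R₃₂, −R₃₁) mod 2π = 0.465493
D^3_{-1,2}(1.1499,1.1487,0.4655) = e^{-i·-1·1.1499}·d^3_{-1,2}(1.1487)·e^{-i·2·0.4655}. Compute d first:
Half-angle: c=0.839537, s=0.543302. N=√(2·24·120·1)=75.894664
k: max(0,(2)−(-1))=3 … min(3+(2),3−(-1))=4
  k=3: (−1)^0·75.8947/(12)·0.8395^3·0.5433^3 = +0.600170
  k=4: (−1)^1·75.8947/(24)·0.8395^1·0.5433^5 = -0.125674
d^3_{-1,2}(1.1487) = +0.600170 -0.125674 = +0.474495
|D^3_{-1,2}|² = |d^3_{-1,2}(β)|² = (+0.474495)² = 0.225146 (the z-rotation phases have unit modulus)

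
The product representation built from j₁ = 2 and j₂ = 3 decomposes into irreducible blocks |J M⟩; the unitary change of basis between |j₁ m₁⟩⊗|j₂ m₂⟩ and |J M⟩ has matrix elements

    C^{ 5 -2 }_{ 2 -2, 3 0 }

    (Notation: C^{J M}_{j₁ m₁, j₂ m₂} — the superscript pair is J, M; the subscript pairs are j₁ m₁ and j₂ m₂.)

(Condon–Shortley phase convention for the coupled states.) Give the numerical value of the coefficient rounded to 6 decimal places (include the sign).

√[11·0!4!6!/11! · 0!4!3!3!3!7!] = √(124416)
  +(−1)^0/∏(0,0,4,3,0,3)! = 1/864  (running 1/864)
⟨..|..⟩ = √(124416)·(1/864) = +0.408248

+√(1/6) = +0.408248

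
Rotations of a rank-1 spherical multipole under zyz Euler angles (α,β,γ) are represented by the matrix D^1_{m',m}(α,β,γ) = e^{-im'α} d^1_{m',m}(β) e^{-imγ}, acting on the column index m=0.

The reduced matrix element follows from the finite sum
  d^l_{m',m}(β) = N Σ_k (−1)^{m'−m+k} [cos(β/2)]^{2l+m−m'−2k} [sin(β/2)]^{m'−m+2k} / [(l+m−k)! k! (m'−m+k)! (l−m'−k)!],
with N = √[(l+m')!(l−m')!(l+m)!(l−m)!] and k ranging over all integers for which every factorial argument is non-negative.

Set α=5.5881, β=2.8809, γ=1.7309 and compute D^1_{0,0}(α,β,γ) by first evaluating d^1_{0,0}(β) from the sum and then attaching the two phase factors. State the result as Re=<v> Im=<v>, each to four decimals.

First d^1_{0,0}(β=2.8809), then the phase factors e^{-i(0)α} and e^{-i(0)γ}:
Half-angle: c=0.129978, s=0.991517. N=√(1·1·1·1)=1.000000
k: max(0,(0)−(0))=0 … min(1+(0),1−(0))=1
  k=0: (−1)^0·1.0000/(1)·0.1300^2·0.9915^0 = +0.016894
  k=1: (−1)^1·1.0000/(1)·0.1300^0·0.9915^2 = -0.983106
d^1_{0,0}(2.8809) = +0.016894 -0.983106 = -0.966212
Phases: e^{-i·(0)·5.5881}=+1.000000+0.000000i, e^{-i·(0)·1.7309}=+1.000000+0.000000i ⇒ D=-0.966212+0.000000i

Re=-0.9662 Im=0.0000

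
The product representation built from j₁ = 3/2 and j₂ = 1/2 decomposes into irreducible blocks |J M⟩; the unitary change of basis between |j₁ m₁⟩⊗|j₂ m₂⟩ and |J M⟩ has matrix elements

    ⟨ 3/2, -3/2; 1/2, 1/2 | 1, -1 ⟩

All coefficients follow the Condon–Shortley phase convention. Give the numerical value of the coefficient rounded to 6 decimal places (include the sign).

j₁+j₂−J=1  J+j₁−j₂=2  J−j₁+j₂=0  j₁+j₂+J+1=4
(j₁±m₁, j₂±m₂, J±M) = (0,3,1,0,0,2)
P² = 3
sum k=1..1:
  [1] −1/2 = -1/2
S = -1/2
C² = P²·S² = 3/4 ; C = -0.866025

-0.866025  (= −√(3/4))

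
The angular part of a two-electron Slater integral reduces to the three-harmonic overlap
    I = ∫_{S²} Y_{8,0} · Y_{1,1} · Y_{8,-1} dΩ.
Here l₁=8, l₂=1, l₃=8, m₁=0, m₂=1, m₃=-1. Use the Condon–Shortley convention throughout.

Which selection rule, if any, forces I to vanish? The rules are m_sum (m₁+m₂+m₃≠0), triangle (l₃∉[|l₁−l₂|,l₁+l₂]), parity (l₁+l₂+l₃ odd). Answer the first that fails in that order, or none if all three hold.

azimuthal sum: 0 + 1 − 1 = 0  ✓
7 ≤ 8 ≤ 9 (triangle on l)  ✓
L = 8 + 1 + 8 = 17 (odd)  ✗

parity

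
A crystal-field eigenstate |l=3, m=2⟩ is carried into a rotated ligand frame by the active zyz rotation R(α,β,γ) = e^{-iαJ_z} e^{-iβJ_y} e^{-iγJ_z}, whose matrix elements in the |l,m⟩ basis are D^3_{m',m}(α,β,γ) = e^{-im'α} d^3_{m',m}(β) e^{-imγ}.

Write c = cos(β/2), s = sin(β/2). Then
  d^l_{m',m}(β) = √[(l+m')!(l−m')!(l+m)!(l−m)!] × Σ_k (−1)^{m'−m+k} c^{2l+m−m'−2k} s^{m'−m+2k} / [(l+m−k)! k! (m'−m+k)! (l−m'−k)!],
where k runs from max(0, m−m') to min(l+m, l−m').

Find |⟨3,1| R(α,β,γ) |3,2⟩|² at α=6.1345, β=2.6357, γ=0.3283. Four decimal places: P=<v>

P=0.0076

Split into d^3_{1,2}(β=2.6357) × two z-phases.
c=cos(2.635700/2)=0.250258, s=sin(2.635700/2)=0.968179; N=√[24·2·120·1]=75.894664
The bounds max(0,m−m')=1 and min(l+m,l−m')=2 give 2 terms
  k=1: (−1)^0·75.8947/(24)·0.2503^5·0.9682^1 = +0.003005
  k=2: (−1)^1·75.8947/(12)·0.2503^3·0.9682^3 = -0.089962
d^3_{1,2}(2.6357) = +0.003005 -0.089962 = -0.086957
|D^3_{1,2}|² = |d^3_{1,2}(β)|² = (-0.086957)² = 0.007561 (the z-rotation phases have unit modulus)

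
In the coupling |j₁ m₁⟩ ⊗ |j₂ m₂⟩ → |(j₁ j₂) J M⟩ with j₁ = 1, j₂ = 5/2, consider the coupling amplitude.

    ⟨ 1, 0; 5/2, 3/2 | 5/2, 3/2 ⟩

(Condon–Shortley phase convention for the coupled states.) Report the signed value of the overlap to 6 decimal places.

−√(9/35) = -0.507093

√[6·1!1!4!/7! · 1!1!4!1!4!1!] = √(576/35)
  +(−1)^0/∏(0,1,1,4,0,0)! = 1/24  (running 1/24)
  +(−1)^1/∏(1,0,0,3,1,1)! = -1/6  (running -1/8)
⟨..|..⟩ = √(576/35)·(-1/8) = -0.507093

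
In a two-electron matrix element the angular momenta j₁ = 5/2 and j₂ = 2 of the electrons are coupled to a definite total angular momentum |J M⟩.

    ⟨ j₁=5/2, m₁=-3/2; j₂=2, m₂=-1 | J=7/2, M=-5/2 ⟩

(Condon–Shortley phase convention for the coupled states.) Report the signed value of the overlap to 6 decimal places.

−√(1/63) ≈ -0.125988

√[8·1!4!3!/9! · 1!4!1!3!1!6!] = √(2304/7)
  +(−1)^0/∏(0,1,4,1,0,2)! = 1/48  (running 1/48)
  +(−1)^1/∏(1,0,3,0,1,3)! = -1/36  (running -1/144)
⟨..|..⟩ = √(2304/7)·(-1/144) = -0.125988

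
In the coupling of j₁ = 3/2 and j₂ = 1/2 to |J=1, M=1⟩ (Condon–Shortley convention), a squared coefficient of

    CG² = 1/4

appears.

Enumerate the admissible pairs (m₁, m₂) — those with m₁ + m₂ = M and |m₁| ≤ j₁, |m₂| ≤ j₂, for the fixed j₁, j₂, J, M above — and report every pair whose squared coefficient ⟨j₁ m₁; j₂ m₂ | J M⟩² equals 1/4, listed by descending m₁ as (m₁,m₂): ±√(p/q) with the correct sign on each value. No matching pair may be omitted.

Admissible pairs with m₁+m₂ = M = 1: (1/2,1/2), (3/2,-1/2)
  (m₁,m₂)=(3/2,-1/2): CG² = 3/4, CG = +√(3/4)
  (m₁,m₂)=(1/2,1/2): CG² = 1/4, CG = −√(1/4)   ← matches the target
Pairs with CG² = 1/4: (1/2,1/2): −√(1/4)

(1/2,1/2): −√(1/4)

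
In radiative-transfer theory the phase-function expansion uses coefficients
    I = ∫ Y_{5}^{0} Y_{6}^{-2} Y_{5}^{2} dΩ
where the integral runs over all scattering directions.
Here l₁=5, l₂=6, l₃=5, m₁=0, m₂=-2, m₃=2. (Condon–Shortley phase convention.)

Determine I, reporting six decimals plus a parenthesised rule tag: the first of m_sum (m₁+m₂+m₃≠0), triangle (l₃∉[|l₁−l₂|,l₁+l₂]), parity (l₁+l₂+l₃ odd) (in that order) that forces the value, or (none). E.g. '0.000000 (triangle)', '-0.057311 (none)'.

-0.043391 (none)

m-sum 0 ✓  L=16 even ✓  1≤5≤11 ✓
Π(2lᵢ+1) = 11×13×11 = 1573
triangle coeff Δ(5,6,5) = 1/28588560
Σ_t [1,5]: t=1:−1/345600 t=2:+1/13824 t=3:−1/5184 t=4:+1/13824 t=5:−1/345600 = -7/129600
(3j)²=80/7293 [(5 6 5; 0 0 0)], sign=+1
Σ_t [1,4]: t=1:−1/103680 t=2:+1/13824 t=3:−1/17280 t=4:+1/207360 = 1/103680
(3j)²=10/7293 [(5 6 5; 0 -2 2)], sign=-1
⇒ 4πI² = 800/33813
I = (-1)√(800/33813/(4π)) = -0.04339086
No selection rule forces the value: the integral is nonzero (none).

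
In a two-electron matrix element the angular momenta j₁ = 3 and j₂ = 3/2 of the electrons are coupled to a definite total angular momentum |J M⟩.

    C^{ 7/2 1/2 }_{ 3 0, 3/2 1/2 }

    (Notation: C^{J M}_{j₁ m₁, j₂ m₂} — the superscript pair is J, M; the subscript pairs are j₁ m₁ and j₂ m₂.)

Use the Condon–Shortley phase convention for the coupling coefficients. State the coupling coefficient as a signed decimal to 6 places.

-0.308607  (= −√(2/21))

√[8·1!5!2!/9! · 3!3!2!1!4!3!] = √(384/7)
  +(−1)^0/∏(0,1,3,2,2,0)! = 1/24  (running 1/24)
  +(−1)^1/∏(1,0,2,1,3,1)! = -1/12  (running -1/24)
⟨..|..⟩ = √(384/7)·(-1/24) = -0.308607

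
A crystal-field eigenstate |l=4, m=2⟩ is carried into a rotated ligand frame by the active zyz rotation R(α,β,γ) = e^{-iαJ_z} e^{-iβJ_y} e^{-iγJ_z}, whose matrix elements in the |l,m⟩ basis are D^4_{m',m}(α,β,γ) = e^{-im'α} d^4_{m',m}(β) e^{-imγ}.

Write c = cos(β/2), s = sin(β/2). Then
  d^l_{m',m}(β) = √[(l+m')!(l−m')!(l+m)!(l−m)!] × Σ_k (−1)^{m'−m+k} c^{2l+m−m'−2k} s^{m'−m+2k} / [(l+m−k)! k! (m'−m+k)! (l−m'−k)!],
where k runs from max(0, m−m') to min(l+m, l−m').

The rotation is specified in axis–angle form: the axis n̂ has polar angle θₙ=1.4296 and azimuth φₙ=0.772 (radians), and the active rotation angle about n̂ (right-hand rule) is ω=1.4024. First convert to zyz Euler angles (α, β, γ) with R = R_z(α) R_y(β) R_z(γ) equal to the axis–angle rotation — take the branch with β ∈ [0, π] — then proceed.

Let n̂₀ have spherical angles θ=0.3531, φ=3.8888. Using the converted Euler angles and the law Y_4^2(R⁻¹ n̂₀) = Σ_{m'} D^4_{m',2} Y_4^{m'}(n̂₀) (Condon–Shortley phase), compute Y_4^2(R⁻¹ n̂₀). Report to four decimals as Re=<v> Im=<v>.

Axis–angle → zyz. n̂ = (sinθₙcosφₙ, sinθₙsinφₙ, cosθₙ) = (+0.709386, +0.690628, +0.140728), ω = 1.4024.
R = I cosω + sinω [n̂]ₓ + (1−cosω) n̂n̂ᵀ gives
  R = [+0.586489, +0.269073, +0.763957; +0.546547, +0.564628, -0.618451; -0.597760, +0.780253, +0.184087]
β = atan2(√(R₁₃²+R₂₃²), R₃₃) = 1.385654; α = atan2(R₂₃, R₁₃) mod 2π = 5.602657; γ = atan2(R₃₂, −R₃₁) mod 2π = 0.917064
Need the full column D^4_{m',2} for m'=−4..4 at α=5.6027, β=1.3857, γ=0.9171.
cos(β/2)=0.769444, sin(β/2)=0.638715
d^4_{-4,2}: single k=6 term ⇒ +0.212704;  D = -0.033078+0.210116i
d^4_{-3,2}: k∈[5..6] ⇒ +0.543564 -0.124850 = +0.418714;  D = -0.310861+0.280511i
d^4_{-2,2}: k∈[4..6] ⇒ +0.875037 -0.482366 +0.027698 = +0.420369;  D = -0.419766+0.022518i
d^4_{-1,2}: k∈[3..5] ⇒ +0.993848 -1.027239 +0.141567 = +0.108175;  D = -0.087604-0.063463i
d^4_{0,2}: k∈[2..4] ⇒ +0.803148 -1.475792 +0.381344 = -0.291299;  D = +0.075825+0.281258i
d^4_{1,2}: k∈[1..3] ⇒ +0.432694 -1.490771 +0.684826 = -0.373252;  D = -0.151241+0.341237i
d^4_{2,2}: k∈[0..2] ⇒ +0.122861 -1.015911 +0.875037 = -0.018013;  D = -0.016035+0.008207i
d^4_{3,2}: k∈[0..1] ⇒ -0.381600 +0.788842 = +0.407242;  D = +0.398510+0.083881i
d^4_{4,2}: single k=0 term ⇒ +0.447975;  D = +0.282661+0.347540i
Y_4^{m'}(θ=0.3531,φ=3.8888) and Σ D·Y over m':
  (-0.0331+0.2101i)·(-0.0063-0.0010i)  (-0.3109+0.2805i)·(+0.0302+0.0380i)  (-0.4198+0.0225i)·(+0.0158-0.2059i)  (-0.0876-0.0635i)·(-0.3562+0.3300i)  (+0.0758+0.2813i)·(+0.3932+0.0000i)  (-0.1512+0.3412i)·(+0.3562+0.3300i)  (-0.0160+0.0082i)·(+0.0158+0.2059i)  (+0.3985+0.0839i)·(-0.0302+0.0380i)  (+0.2827+0.3475i)·(-0.0063+0.0010i)
Y_4^2(R⁻¹ n̂) = -0.125397+0.265644i

Re=-0.1254 Im=0.2656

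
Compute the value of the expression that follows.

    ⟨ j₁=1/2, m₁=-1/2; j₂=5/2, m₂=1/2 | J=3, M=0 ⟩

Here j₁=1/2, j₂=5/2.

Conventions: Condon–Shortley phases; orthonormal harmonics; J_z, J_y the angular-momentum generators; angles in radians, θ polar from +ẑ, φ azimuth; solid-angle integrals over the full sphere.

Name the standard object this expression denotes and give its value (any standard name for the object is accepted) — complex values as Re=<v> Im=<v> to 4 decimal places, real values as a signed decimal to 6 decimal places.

This is a Clebsch–Gordan (vector-coupling) coefficient.
j₁+j₂−J=0  J+j₁−j₂=1  J−j₁+j₂=5  j₁+j₂+J+1=7
(j₁±m₁, j₂±m₂, J±M) = (0,1,3,2,3,3)
P² = 72
sum k=0..0:
  [0] +1/12 = 1/12
S = 1/12
C² = P²·S² = 1/2 ; C = +0.707107

Clebsch–Gordan coefficient, +√(1/2) ≈ +0.707107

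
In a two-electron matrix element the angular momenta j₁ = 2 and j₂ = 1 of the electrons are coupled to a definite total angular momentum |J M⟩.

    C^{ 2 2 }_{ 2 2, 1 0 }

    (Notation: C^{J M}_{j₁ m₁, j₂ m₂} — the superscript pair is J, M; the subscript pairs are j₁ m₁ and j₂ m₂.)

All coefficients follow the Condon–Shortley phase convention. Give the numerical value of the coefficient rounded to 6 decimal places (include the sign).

triangle: 1!×3!×1!/6! = 6/720
(j±m)!: 4!×0!×1!×1!×4!×0! = 576
prefactor² = (2J+1)×Δ×N² = 24
  k=0: +1/(0!×1!×0!×1!×3!×0!) = 1/6
Σ = 1/6  ⇒  CG² = 24×(1/6)² = 2/3
CG = +√(2/3) = +0.816497

+0.816497  (= +√(2/3))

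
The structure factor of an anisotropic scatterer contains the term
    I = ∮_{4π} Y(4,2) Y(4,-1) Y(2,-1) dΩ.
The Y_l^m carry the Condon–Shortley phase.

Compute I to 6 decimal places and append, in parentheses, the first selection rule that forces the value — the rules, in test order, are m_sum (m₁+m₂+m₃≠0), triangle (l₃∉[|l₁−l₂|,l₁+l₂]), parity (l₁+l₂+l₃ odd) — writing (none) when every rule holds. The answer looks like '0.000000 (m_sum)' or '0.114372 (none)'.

0.127700 (none)

Rules hold: Σm=0, L=10 even, 0≤2≤8.
N = 9·9·5 = 405
Δ = 6!·2!·2!/11! = 1/13860
Racah Σ t=2..4: t=2:+1/192 t=3:−1/36 t=4:+1/192 = -5/288
⇒ 3j(4 4 2; 0 0 0)² = 20/693, sgn -1
Racah Σ t=1..2: t=1:−1/240 t=2:+1/96 = 1/160
⇒ 3j(4 4 2; 2 -1 -1)² = 27/1540, sgn -1
4πI² = N·(3j₀)²·(3jₘ)² = 1215/5929
I = +1·√(0.204925/4π) = 0.12770047
No selection rule forces the value: the integral is nonzero (none).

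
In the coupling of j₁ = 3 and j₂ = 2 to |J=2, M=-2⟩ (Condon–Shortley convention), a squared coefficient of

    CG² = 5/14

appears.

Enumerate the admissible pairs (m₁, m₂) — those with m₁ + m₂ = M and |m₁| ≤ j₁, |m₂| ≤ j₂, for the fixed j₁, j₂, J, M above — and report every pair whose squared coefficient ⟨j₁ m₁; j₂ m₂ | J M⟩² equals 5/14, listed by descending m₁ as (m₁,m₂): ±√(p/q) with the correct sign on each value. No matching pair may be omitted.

Admissible pairs with m₁+m₂ = M = -2: (-3,1), (-2,0), (-1,-1), (0,-2)
  (m₁,m₂)=(0,-2): CG² = 1/14, CG = +√(1/14)
  (m₁,m₂)=(-1,-1): CG² = 3/14, CG = −√(3/14)
  (m₁,m₂)=(-2,0): CG² = 5/14, CG = +√(5/14)   ← matches the target
  (m₁,m₂)=(-3,1): CG² = 5/14, CG = −√(5/14)   ← matches the target
Pairs with CG² = 5/14: (-2,0): +√(5/14); (-3,1): −√(5/14)

(-2,0): +√(5/14); (-3,1): −√(5/14)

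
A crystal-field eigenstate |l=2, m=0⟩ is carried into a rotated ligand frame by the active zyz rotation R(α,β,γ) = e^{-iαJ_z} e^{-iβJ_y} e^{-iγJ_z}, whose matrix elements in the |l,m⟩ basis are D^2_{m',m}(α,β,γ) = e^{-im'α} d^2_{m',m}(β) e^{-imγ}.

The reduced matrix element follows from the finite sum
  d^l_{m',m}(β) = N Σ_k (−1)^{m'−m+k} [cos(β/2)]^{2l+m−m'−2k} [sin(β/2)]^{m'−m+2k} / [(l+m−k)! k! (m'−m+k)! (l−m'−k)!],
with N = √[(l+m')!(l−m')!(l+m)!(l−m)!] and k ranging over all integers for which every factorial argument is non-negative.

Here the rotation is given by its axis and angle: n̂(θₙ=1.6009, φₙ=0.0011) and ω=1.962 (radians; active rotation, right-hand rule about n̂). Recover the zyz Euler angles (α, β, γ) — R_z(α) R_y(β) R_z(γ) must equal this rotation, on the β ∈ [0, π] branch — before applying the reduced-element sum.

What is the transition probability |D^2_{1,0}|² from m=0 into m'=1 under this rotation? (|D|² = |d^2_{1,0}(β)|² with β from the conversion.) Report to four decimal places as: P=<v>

P=0.1854

Axis–angle → zyz. n̂ = (sinθₙcosφₙ, sinθₙsinφₙ, cosθₙ) = (+0.999546, +0.001100, -0.030099), ω = 1.9620.
R = I cosω + sinω [n̂]ₓ + (1−cosω) n̂n̂ᵀ gives
  R = [+0.998747, +0.029343, -0.040541; -0.026307, -0.381300, -0.924077; -0.042574, +0.923986, -0.380050]
β = atan2(√(R₁₃²+R₂₃²), R₃₃) = 1.960647; α = atan2(R₂₃, R₁₃) mod 2π = 4.668546; γ = atan2(R₃₂, −R₃₁) mod 2π = 1.524753
D^2_{1,0}(4.6685,1.9606,1.5248) = e^{-i·1·4.6685}·d^2_{1,0}(1.9606)·e^{-i·0·1.5248}. Compute d first:
With c≡cos(β/2)=0.556754 and s≡sin(β/2)=0.830677, N=[6·1·2·2]^{1/2}=4.898979
The bounds max(0,m−m')=0 and min(l+m,l−m')=1 give 2 terms
  k=0: (−1)^1·4.8990/(2)·0.5568^3·0.8307^1 = -0.351154
  k=1: (−1)^2·4.8990/(2)·0.5568^1·0.8307^3 = +0.781693
d^2_{1,0}(1.9606) = -0.351154 +0.781693 = +0.430539
|D^2_{1,0}|² = |d^2_{1,0}(β)|² = (+0.430539)² = 0.185364 (the z-rotation phases have unit modulus)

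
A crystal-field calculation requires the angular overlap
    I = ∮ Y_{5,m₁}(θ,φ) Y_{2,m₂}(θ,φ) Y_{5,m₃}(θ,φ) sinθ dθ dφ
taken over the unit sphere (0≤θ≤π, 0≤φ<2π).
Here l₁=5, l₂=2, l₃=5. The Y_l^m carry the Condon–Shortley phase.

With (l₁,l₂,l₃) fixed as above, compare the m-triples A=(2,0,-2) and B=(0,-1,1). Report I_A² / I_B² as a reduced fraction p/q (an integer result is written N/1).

36/5

Same 5,2,5: normalisation and zero-m 3j drop out of the ratio.
A: Δ: 2! 8! 2! / 13! → 1/38610; sum: t=0:+1/2880 t=1:−1/1440 t=2:+1/20160 = -1/3360; 3j²(5 2 5; 2 0 -2) = Δ·Π!·Σ² = 6/715  (sign +1)
B: Δ: 2! 8! 2! / 13! → 1/38610; sum: t=0:+1/1440 t=1:−1/1152 = -1/5760; 3j²(5 2 5; 0 -1 1) = Δ·Π!·Σ² = 1/858  (sign -1)
I_A²/I_B² = (6/715)/(1/858) = 36/5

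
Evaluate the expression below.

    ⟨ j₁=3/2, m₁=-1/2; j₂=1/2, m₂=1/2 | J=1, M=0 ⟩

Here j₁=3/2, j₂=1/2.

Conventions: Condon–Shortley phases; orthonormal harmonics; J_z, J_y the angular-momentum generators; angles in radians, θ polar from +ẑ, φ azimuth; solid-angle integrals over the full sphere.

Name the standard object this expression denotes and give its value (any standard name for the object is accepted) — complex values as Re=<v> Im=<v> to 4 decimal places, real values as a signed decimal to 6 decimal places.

Clebsch–Gordan coefficient, −√(1/2) ≈ -0.707107

This is a Clebsch–Gordan (vector-coupling) coefficient.
triangle: 1!×2!×0!/4! = 2/24
(j±m)!: 1!×2!×1!×0!×1!×1! = 2
prefactor² = (2J+1)×Δ×N² = 1/2
  k=1: −1/(1!×0!×1!×0!×1!×0!) = -1
Σ = -1  ⇒  CG² = 1/2×(-1)² = 1/2
CG = −√(1/2) = -0.707107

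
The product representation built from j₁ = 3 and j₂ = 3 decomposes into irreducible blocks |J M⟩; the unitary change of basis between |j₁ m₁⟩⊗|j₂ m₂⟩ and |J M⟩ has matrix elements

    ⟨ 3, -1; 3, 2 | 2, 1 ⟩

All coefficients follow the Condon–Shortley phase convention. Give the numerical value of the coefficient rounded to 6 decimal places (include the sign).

−√(5/28) ≈ -0.422577

j₁+j₂−J=4  J+j₁−j₂=2  J−j₁+j₂=2  j₁+j₂+J+1=9
(j₁±m₁, j₂±m₂, J±M) = (2,4,5,1,3,1)
P² = 320/7
sum k=3..4:
  [3] −1/12 = -1/12
  [4] +1/48 = 1/48
S = -1/16
C² = P²·S² = 5/28 ; C = -0.422577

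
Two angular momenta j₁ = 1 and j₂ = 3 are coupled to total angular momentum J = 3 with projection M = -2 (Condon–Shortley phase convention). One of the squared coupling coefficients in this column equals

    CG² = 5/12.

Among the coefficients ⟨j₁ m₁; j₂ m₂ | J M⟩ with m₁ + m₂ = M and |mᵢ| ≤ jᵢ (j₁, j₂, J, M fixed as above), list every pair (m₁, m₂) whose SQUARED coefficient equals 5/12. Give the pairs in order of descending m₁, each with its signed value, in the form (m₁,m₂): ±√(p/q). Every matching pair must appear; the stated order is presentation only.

Admissible pairs with m₁+m₂ = M = -2: (-1,-1), (0,-2), (1,-3)
  (m₁,m₂)=(1,-3): CG² = 1/4, CG = +√(1/4)
  (m₁,m₂)=(0,-2): CG² = 1/3, CG = +√(1/3)
  (m₁,m₂)=(-1,-1): CG² = 5/12, CG = −√(5/12)   ← matches the target
Pairs with CG² = 5/12: (-1,-1): −√(5/12)

(-1,-1): −√(5/12)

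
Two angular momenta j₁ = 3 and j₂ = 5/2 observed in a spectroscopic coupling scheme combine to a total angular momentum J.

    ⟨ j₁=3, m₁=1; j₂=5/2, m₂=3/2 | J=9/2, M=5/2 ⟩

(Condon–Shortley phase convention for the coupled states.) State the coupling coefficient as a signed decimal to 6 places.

√[10·1!5!4!/11! · 4!2!4!1!7!2!] = √(92160/11)
  +(−1)^0/∏(0,1,2,4,3,0)! = 1/288  (running 1/288)
  +(−1)^1/∏(1,0,1,3,4,1)! = -1/144  (running -1/288)
⟨..|..⟩ = √(92160/11)·(-1/288) = -0.317821

−√(10/99) ≈ -0.317821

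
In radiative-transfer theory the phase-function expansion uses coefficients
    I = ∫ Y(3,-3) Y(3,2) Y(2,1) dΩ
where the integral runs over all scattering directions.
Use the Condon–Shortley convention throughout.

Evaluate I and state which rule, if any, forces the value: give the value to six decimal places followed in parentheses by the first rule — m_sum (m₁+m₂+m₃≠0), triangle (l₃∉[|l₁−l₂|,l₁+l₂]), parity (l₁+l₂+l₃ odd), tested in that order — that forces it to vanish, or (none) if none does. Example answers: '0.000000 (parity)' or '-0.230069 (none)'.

-0.210261 (none)

m-sum 0 ✓  L=8 even ✓  0≤2≤6 ✓
Π(2lᵢ+1) = 7×7×5 = 245
triangle coeff Δ(3,3,2) = 1/3780
Σ_t [1,3]: t=1:−1/24 t=2:+1/4 t=3:−1/24 = 1/6
(3j)²=4/105 [(3 3 2; 0 0 0)], sign=+1
Σ_t [4,4]: t=4:+1/48 = 1/48
(3j)²=5/84 [(3 3 2; -3 2 1)], sign=-1
⇒ 4πI² = 5/9
I = (-1)√(5/9/(4π)) = -0.21026104
No selection rule forces the value: the integral is nonzero (none).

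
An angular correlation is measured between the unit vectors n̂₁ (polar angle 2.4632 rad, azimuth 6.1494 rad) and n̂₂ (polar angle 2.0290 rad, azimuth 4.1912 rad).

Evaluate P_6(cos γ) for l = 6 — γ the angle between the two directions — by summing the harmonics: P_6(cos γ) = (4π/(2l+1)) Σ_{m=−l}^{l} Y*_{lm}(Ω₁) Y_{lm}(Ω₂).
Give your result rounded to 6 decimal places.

Term-by-term m-sum for l=6 (normalisation 4π/13 = 0.966644):
  m=-6: Y*=+0.020498-0.021221i  Y=+0.251358-0.003635i  product +0.005075-0.005408i
  m=-5: Y*=-0.099476+0.078637i  Y=+0.219216+0.369343i  product -0.050851-0.019502i
  m=-4: Y*=+0.269780-0.159937i  Y=-0.130761+0.231612i  product +0.001767+0.083398i
  m=-3: Y*=-0.423209+0.179607i  Y=+0.176193-0.001274i  product -0.074338+0.032185i
  m=-2: Y*=+0.273988-0.075112i  Y=+0.166226+0.284734i  product +0.066931+0.065528i
  m=-1: Y*=+0.211321-0.028442i  Y=+0.032020-0.055771i  product +0.005180-0.012696i
  m=+0: Y*=-0.358892-0.000000i  Y=+0.331546+0.000000i  product -0.118989-0.000000i
  m=+1: Y*=-0.211321-0.028442i  Y=-0.032020-0.055771i  product +0.005180+0.012696i
  m=+2: Y*=+0.273988+0.075112i  Y=+0.166226-0.284734i  product +0.066931-0.065528i
  m=+3: Y*=+0.423209+0.179607i  Y=-0.176193-0.001274i  product -0.074338-0.032185i
  m=+4: Y*=+0.269780+0.159937i  Y=-0.130761-0.231612i  product +0.001767-0.083398i
  m=+5: Y*=+0.099476+0.078637i  Y=-0.219216+0.369343i  product -0.050851+0.019502i
  m=+6: Y*=+0.020498+0.021221i  Y=+0.251358+0.003635i  product +0.005075+0.005408i
Total Σ_m = -0.211459-0.000000i. Multiply by 0.966644: -0.204406-0.000000i. P_6(cos γ) = -0.204406

-0.204406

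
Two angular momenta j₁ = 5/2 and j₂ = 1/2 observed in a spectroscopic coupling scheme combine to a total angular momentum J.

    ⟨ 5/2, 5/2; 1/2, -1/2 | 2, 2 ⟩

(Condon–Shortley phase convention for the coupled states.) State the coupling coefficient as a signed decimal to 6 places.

triangle: 1!*4!*0!/6! = 24/720
(j±m)!: 5!*0!*0!*1!*4!*0! = 2880
prefactor² = (2J+1)*Δ*N² = 480
  k=0: +1/(0!*1!*0!*0!*4!*0!) = 1/24
Σ = 1/24  ⇒  CG² = 480*(1/24)² = 5/6
CG = +√(5/6) = +0.912871

+0.912871  (= +√(5/6))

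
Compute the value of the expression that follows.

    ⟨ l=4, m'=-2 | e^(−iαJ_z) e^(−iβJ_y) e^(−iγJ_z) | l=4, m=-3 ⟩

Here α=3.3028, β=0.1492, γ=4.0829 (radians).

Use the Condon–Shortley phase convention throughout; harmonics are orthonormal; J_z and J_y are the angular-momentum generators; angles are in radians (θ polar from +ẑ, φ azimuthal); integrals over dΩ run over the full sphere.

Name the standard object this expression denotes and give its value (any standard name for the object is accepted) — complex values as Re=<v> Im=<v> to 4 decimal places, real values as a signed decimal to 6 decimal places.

This is a Wigner D-matrix element — the rotation-matrix element ⟨l m'| R(α,β,γ) |l m⟩ in the angular-momentum basis.
First d^4_{-2,-3}(β=0.1492), then the phase factors e^{-i(-2)α} and e^{-i(-3)γ}:
Half-angle: c=0.997219, s=0.074531. N=√(2·720·1·5040)=2693.993318
k: max(0,(-3)−(-2))=0 … min(4+(-3),4−(-2))=1
  k=0: (−1)^1·2693.9933/(720)·0.9972^7·0.0745^1 = -0.273485
  k=1: (−1)^2·2693.9933/(240)·0.9972^5·0.0745^3 = +0.004583
d^4_{-2,-3}(0.1492) = -0.273485 +0.004583 = -0.268902
Attach z-rotation phases: D = e^{-i(-2)(3.3028)}·(-0.268902)·e^{-i(-3)(4.0829)} = -0.268899-0.001276i

Wigner D-matrix element, Re=-0.2689 Im=-0.0013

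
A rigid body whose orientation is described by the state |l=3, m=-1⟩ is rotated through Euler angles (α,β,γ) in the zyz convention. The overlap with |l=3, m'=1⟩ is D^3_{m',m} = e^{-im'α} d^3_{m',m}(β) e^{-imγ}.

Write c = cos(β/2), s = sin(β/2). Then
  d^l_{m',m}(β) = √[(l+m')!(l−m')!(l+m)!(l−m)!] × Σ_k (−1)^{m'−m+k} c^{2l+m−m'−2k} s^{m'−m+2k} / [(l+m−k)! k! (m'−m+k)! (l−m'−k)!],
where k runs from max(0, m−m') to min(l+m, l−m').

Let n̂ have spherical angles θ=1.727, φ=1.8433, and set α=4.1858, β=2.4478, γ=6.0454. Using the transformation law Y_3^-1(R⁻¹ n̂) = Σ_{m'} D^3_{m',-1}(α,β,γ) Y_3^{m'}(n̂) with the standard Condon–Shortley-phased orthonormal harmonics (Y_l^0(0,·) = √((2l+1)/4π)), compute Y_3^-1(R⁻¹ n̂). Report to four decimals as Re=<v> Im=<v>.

Re=-0.1220 Im=-0.0846

Need the full column D^3_{m',-1} for m'=−3..3 at α=4.1858, β=2.4478, γ=6.0454.
cos(β/2)=0.339981, sin(β/2)=0.940432
d^3_{-3,-1}: single k=2 term ⇒ +0.045763;  D = +0.044377-0.011178i
d^3_{-2,-1}: k∈[1..2] ⇒ +0.013508 -0.206717 = -0.193208;  D = +0.053363-0.185693i
d^3_{-1,-1}: k∈[0..2] ⇒ +0.001544 -0.094528 +0.542463 = +0.449479;  D = -0.311078-0.324441i
d^3_{0,-1}: k∈[0..2] ⇒ -0.014798 +0.339670 -0.866329 = -0.541456;  D = -0.526221+0.127540i
d^3_{1,-1}: k∈[0..2] ⇒ +0.070896 -0.723284 +0.691776 = +0.039389;  D = -0.011218+0.037757i
d^3_{2,-1}: k∈[0..1] ⇒ -0.206717 +0.790846 = +0.584130;  D = -0.400469-0.425244i
d^3_{3,-1}: single k=0 term ⇒ +0.350158;  D = +0.341032-0.079424i
Y_3^{m'}(θ=1.727,φ=1.8433) and Σ D·Y over m':
  (+0.0444-0.0112i)·(+0.2934+0.2751i)  (+0.0534-0.1857i)·(+0.1327-0.0804i)  (-0.3111-0.3244i)·(+0.0755+0.2703i)  (-0.5262+0.1275i)·(+0.1671+0.0000i)  (-0.0112+0.0378i)·(-0.0755+0.2703i)  (-0.4005-0.4252i)·(+0.1327+0.0804i)  (+0.3410-0.0794i)·(-0.2934+0.2751i)
Y_3^-1(R⁻¹ n̂) = -0.122004-0.084647i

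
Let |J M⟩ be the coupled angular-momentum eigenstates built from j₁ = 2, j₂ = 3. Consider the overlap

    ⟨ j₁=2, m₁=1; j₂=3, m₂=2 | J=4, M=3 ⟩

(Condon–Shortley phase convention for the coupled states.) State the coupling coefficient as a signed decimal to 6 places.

√[9·1!3!5!/10! · 3!1!5!1!7!1!] = √(6480)
  +(−1)^0/∏(0,1,1,5,2,0)! = 1/240  (running 1/240)
  +(−1)^1/∏(1,0,0,4,3,1)! = -1/144  (running -1/360)
⟨..|..⟩ = √(6480)·(-1/360) = -0.223607

-0.223607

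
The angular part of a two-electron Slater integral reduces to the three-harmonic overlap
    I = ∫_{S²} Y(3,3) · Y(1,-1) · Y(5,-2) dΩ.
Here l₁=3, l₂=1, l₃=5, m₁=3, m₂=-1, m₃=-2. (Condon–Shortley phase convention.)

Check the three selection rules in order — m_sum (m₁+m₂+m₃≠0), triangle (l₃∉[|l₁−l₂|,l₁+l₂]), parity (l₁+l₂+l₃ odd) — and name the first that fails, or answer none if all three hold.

triangle

azimuthal sum: 3 − 1 − 2 = 0  ✓
l₃ must lie in [2,4]; have l₃=5  ✗
L = 3 + 1 + 5 = 9 (odd)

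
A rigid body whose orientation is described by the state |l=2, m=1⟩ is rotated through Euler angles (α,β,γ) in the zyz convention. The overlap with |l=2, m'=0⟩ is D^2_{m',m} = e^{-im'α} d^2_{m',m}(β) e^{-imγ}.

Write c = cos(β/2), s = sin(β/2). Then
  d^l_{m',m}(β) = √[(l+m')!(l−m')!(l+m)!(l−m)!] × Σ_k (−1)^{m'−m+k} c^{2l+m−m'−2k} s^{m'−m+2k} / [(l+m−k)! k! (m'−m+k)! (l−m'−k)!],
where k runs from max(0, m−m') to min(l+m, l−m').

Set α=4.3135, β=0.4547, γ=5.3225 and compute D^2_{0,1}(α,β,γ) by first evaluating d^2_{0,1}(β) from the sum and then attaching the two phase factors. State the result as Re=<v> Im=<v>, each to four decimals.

Re=0.2769 Im=0.3961

First d^2_{0,1}(β=0.4547), then the phase factors e^{-i(0)α} and e^{-i(1)γ}:
With c≡cos(β/2)=0.974267 and s≡sin(β/2)=0.225397, N=[2·2·6·1]^{1/2}=4.898979
k∈{1,2} keeps every argument non-negative
  k=1: (−1)^0·4.8990/(2)·0.9743^3·0.2254^1 = +0.510572
  k=2: (−1)^1·4.8990/(2)·0.9743^1·0.2254^3 = -0.027327
d^2_{0,1}(0.4547) = +0.510572 -0.027327 = +0.483245
D = (+1.000000+0.000000i)·(+0.483245)·(+0.572958+0.819584i) = +0.276879+0.396060i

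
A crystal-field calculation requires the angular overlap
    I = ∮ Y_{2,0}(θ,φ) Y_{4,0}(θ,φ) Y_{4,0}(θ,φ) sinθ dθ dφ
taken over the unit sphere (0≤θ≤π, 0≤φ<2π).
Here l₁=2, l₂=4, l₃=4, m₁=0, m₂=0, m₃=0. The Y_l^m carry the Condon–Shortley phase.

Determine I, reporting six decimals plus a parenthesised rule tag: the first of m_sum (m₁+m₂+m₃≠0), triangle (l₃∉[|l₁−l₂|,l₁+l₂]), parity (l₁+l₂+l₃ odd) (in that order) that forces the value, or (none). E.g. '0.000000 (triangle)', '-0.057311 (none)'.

m-sum 0 ✓  L=10 even ✓  2≤4≤6 ✓
Π(2lᵢ+1) = 5×9×9 = 405
triangle coeff Δ(2,4,4) = 1/13860
Σ_t [0,2]: t=0:+1/192 t=1:−1/36 t=2:+1/192 = -5/288
(3j)²=20/693 [(2 4 4; 0 0 0)], sign=-1
(m-triple is (0,0,0) — same symbol as above.)
⇒ 4πI² = 2000/5929
I = (+1)√(2000/5929/(4π)) = 0.16383977
No selection rule forces the value: the integral is nonzero (none).

0.163840 (none)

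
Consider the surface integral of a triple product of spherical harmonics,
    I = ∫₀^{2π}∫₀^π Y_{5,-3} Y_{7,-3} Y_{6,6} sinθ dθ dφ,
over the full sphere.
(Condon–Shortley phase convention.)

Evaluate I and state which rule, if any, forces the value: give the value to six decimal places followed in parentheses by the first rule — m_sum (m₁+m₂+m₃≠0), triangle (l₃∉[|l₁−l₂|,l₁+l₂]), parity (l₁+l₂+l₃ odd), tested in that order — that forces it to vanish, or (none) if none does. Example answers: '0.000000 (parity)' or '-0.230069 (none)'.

Rules hold: Σm=0, L=18 even, 2≤6≤12.
N = 11·15·13 = 2145
Δ = 6!·4!·8!/19! = 1/174594420
Racah Σ t=1..5: t=1:−1/4147200 t=2:+1/207360 t=3:−1/82944 t=4:+1/207360 t=5:−1/4147200 = -1/345600
⇒ 3j(5 7 6; 0 0 0)² = 420/46189, sgn -1
Racah Σ t=4..4: t=4:+1/46448640 = 1/46448640
⇒ 3j(5 7 6; -3 -3 6)² = 75/8398, sgn +1
4πI² = N·(3j₀)²·(3jₘ)² = 236250/1356277
I = -1·√(0.17419/4π) = -0.11773532
No selection rule forces the value: the integral is nonzero (none).

-0.117735 (none)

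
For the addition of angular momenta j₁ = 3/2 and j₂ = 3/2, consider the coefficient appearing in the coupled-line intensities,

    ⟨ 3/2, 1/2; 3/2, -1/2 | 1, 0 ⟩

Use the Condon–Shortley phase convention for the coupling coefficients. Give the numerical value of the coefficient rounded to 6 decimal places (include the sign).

j₁+j₂−J=2  J+j₁−j₂=1  J−j₁+j₂=1  j₁+j₂+J+1=5
(j₁±m₁, j₂±m₂, J±M) = (2,1,1,2,1,1)
P² = 1/5
sum k=0..1:
  [0] +1/2 = 1/2
  [1] −1/1 = -1
S = -1/2
C² = P²·S² = 1/20 ; C = -0.223607

−√(1/20) = -0.223607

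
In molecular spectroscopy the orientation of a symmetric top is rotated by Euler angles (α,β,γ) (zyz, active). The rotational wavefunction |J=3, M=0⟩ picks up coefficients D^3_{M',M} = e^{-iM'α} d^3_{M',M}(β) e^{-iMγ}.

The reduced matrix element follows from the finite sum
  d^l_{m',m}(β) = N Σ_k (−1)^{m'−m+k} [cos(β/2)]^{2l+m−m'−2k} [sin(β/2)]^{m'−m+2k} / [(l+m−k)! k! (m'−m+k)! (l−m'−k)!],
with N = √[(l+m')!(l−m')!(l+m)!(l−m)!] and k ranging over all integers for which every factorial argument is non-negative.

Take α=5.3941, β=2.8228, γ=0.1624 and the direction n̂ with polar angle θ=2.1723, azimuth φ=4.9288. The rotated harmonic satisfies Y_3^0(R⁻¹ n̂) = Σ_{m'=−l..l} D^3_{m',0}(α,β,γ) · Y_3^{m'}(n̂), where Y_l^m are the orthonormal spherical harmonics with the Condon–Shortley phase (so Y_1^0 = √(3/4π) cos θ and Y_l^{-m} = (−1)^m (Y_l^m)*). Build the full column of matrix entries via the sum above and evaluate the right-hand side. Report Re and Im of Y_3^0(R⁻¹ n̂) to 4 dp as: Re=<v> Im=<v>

Re=-0.0139 Im=0.0000

Need the full column D^3_{m',0} for m'=−3..3 at α=5.3941, β=2.8228, γ=0.1624.
cos(β/2)=0.158722, sin(β/2)=0.987323
d^3_{-3,0}: single k=3 term ⇒ +0.017211;  D = -0.015311-0.007861i
d^3_{-2,0}: k∈[2..3] ⇒ +0.003389 -0.131121 = -0.127733;  D = +0.026299+0.124996i
d^3_{-1,0}: k∈[1..3] ⇒ +0.000345 -0.039995 +0.515852 = +0.476202;  D = +0.300066-0.369769i
d^3_{0,0}: k∈[0..3] ⇒ +0.000016 -0.005568 +0.215454 -0.926310 = -0.716408;  D = -0.716408+0.000000i
d^3_{1,0}: k∈[0..2] ⇒ -0.000345 +0.039995 -0.515852 = -0.476202;  D = -0.300066-0.369769i
d^3_{2,0}: k∈[0..1] ⇒ +0.003389 -0.131121 = -0.127733;  D = +0.026299-0.124996i
d^3_{3,0}: single k=0 term ⇒ -0.017211;  D = +0.015311-0.007861i
Y_3^{m'}(θ=2.1723,φ=4.9288) and Σ D·Y over m':
  (-0.0153-0.0079i)·(-0.1414-0.1863i)  (+0.0263+0.1250i)·(+0.3569-0.1649i)  (+0.3001-0.3698i)·(+0.0344+0.1564i)  (-0.7164+0.0000i)·(+0.2954+0.0000i)  (-0.3001-0.3698i)·(-0.0344+0.1564i)  (+0.0263-0.1250i)·(+0.3569+0.1649i)  (+0.0153-0.0079i)·(+0.1414-0.1863i)
Y_3^0(R⁻¹ n̂) = -0.013908+0.000000i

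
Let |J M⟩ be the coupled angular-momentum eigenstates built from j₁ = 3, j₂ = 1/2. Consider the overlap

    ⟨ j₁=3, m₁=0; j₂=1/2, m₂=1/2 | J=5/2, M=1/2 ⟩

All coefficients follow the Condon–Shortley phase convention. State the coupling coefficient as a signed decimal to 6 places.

triangle: 1!×5!×0!/7! = 120/5040
(j±m)!: 3!×3!×1!×0!×3!×2! = 432
prefactor² = (2J+1)×Δ×N² = 432/7
  k=1: −1/(1!×0!×2!×0!×3!×0!) = -1/12
Σ = -1/12  ⇒  CG² = 432/7×(-1/12)² = 3/7
CG = −√(3/7) = -0.654654

−√(3/7) = -0.654654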